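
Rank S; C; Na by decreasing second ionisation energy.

Na, C, S

Consider each +1 ion: S⁺ still has 5 valence electrons; C⁺ still has 3 valence electrons; Na⁺ is the bare [Ne] core.
Breaking into a closed-shell core is much more expensive than removing a leftover valence electron — Na has the largest IE_2 here.
Valence configurations: S⁺ [Ne]3s²3p³, C⁺ [He]2s²2p¹.
The numbers (kJ/mol): S 2252, C 2353, Na 4562.
So the second ionization energies run S < C < Na.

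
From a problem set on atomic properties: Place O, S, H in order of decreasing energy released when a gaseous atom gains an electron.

S, O, H

H is in period 1, group 1; O is in period 2, group 16; S is in period 3, group 16.
EA tends to increase across a period and decrease down a group, though the pattern is less regular than for IE or radius.
Here both period and group differ, so the two effects have to be weighed against each other.
O > H: period and group pull opposite ways; the across-period shift dominates (141 vs 73 kJ/mol).
S > O: this pair runs against the simple trend — see the exception note.
Note the exception: S has a higher electron affinity than O, contrary to the simple trend — the compact 2p subshell of O repels the added electron more than S's larger 3p does.
Tabulated electron affinity (kJ/mol): H 73, O 141, S 200.
So from highest to lowest: S > O > H.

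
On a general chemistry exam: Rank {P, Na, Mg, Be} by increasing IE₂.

Mg < Be < P < Na

IE_2 is the cost of taking one more electron from the +1 cation: P⁺ still has 4 valence electrons; Na⁺ is the bare [Ne] core; Mg⁺ still has 1 valence electron; Be⁺ still has 1 valence electron.
Breaking into a closed-shell core is much more expensive than removing a leftover valence electron — Na has the largest IE_2 here.
Valence configurations: P⁺ [Ne]3s²3p², Mg⁺ [Ne]3s¹, Be⁺ [He]2s¹.
Tabulated IE_2 (kJ/mol): P 1907, Na 4562, Mg 1451, Be 1757.
Putting it together, IE_2: Mg < Be < P < Na.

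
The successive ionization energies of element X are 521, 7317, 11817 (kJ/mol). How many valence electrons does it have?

1

Look for the largest jump between consecutive ionization energies: IE2/IE1 ≈ 14.0, far larger than any earlier ratio.
That jump marks the point where a core electron is being removed. So the atom has 1 valence electron.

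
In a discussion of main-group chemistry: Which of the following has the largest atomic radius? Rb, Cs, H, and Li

H is in period 1, group 1; Li is in period 2, group 1; Rb is in period 5, group 1; Cs is in period 6, group 1.
Atomic radius shrinks across a period as nuclear charge pulls the same shell inward, and grows down a group as new shells are added.
All are in group 1, so atomic radius increases down the group.
The largest atomic radius among these belongs to Cs.

Cs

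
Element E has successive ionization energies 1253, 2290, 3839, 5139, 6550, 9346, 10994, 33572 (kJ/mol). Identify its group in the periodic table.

Group 17

Look for the largest jump between consecutive ionization energies: IE8/IE7 ≈ 3.1, far larger than any earlier ratio.
That jump marks the point where a core electron is being removed. So the atom has 7 valence electrons.
A main-group element with 7 valence electrons is in group 17.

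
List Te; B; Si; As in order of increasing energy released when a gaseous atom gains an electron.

Electron affinity generally becomes more exothermic across a period toward the halogens and less exothermic down a group.
These sit on a diagonal, where the across-period and down-group effects partly cancel.
As > B: the two effects oppose for this pair; the across-period effect wins (78 vs 27 kJ/mol).
Si > As: period and group pull opposite ways; the down-group shift dominates (134 vs 78 kJ/mol).
Te > Si: the two effects oppose for this pair; the across-period effect wins (190 vs 134 kJ/mol).
For reference (kJ/mol): B 27, Si 134, As 78, Te 190.
So from lowest to highest: B < As < Si < Te.

B < As < Si < Te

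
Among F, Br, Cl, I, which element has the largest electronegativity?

F is in period 2, group 17; Cl is in period 3, group 17; Br is in period 4, group 17; I is in period 5, group 17.
Atoms toward the upper right of the periodic table pull bonding electrons most strongly.
All are in group 17, so electronegativity increases up the group.
The largest electronegativity among these belongs to F.

F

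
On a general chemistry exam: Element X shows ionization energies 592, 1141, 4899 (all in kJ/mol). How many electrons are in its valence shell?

2

Look for the largest jump between consecutive ionization energies: IE3/IE2 ≈ 4.3, far larger than any earlier ratio.
That jump marks the point where a core electron is being removed. So the atom has 2 valence electrons.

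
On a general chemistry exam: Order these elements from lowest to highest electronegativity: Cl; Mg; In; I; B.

Mg < In < B < I < Cl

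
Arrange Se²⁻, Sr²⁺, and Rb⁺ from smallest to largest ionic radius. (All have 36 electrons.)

Sr²⁺, Rb⁺, Se²⁻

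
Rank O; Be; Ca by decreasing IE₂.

After 1 electron has been removed, what remains? O⁺ still has 5 valence electrons; Be⁺ still has 1 valence electron; Ca⁺ still has 1 valence electron.
All are still removing valence electrons, so compare the +1 ions as you would atoms: IE_2 generally rises across a period (higher Z_eff) and falls down a group (larger shell), subject to the usual subshell exceptions.
Valence configurations: O⁺ [He]2s²2p³, Be⁺ [He]2s¹, Ca⁺ [Ar]4s¹.
Tabulated IE_2 (kJ/mol): O 3388, Be 1757, Ca 1145.
So the second ionization energies run Ca < Be < O.

O > Be > Ca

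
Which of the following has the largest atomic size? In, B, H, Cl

In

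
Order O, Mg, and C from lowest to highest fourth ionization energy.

C, O, Mg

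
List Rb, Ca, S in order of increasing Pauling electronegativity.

EN rises left→right (higher Z_eff, smaller atoms) and falls top→bottom (larger, more shielded atoms).
Here both period and group differ, so the two effects have to be weighed against each other.
Ca > Rb: both effects reinforce here, so Ca is clearly the higher of the two.
S > Ca: both effects reinforce here, so S is clearly the higher of the two.
For reference (Pauling): S 2.58, Ca 1.00, Rb 0.82.
So from lowest to highest: Rb < Ca < S.

Rb, Ca, S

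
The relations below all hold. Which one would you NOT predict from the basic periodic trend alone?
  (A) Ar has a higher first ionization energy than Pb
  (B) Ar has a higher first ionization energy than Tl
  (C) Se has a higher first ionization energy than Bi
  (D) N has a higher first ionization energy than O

The general trend: first ionization energy increases across a period and decreases down a group.
(A) Ar (period 3, group 18) vs Pb (period 6, group 14): the stated order agrees with the simple trend.
(B) Ar (period 3, group 18) vs Tl (period 6, group 13): the stated order agrees with the simple trend.
(C) Se (period 4, group 16) vs Bi (period 6, group 15): the stated order agrees with the simple trend.
(D) N (period 2, group 15) vs O (period 2, group 16): the stated order contradicts the simple trend.
The exception is (D): pairing an electron in O's 2p⁴ costs repulsion energy, so O ionizes more easily than half-filled N (2p³).

(D)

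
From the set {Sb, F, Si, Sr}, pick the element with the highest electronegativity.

Atoms toward the upper right of the periodic table pull bonding electrons most strongly.
Here both period and group differ, so the two effects have to be weighed against each other.
Si > Sr: both effects reinforce here, so Si is clearly the higher of the two.
Sb > Si: period and group pull opposite ways; the across-period shift dominates (2.05 vs 1.90).
F > Sb: both effects reinforce here, so F is clearly the higher of the two.
Tabulated electronegativity (Pauling): F 3.98, Si 1.90, Sr 0.95, Sb 2.05.
The highest electronegativity among these belongs to F.

F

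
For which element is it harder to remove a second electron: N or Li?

Li

After 1 electron has been removed, what remains? N⁺ still has 4 valence electrons; Li⁺ is the bare [He] core.
Pulling an electron out of a noble-gas core costs far more than removing a remaining valence electron, so Li sits at the high end of IE_2.
Approximate IE_2 values (kJ/mol): N 2856, Li 7298.
Putting it together, IE_2: N < Li.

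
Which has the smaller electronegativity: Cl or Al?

Atoms toward the upper right of the periodic table pull bonding electrons most strongly.
All lie in period 3, so electronegativity increases left to right.
So Al has the smaller electronegativity (Al < Cl).

Al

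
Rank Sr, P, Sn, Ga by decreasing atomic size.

Sr > Sn > Ga > P

Atomic radius shrinks across a period as nuclear charge pulls the same shell inward, and grows down a group as new shells are added.
Here both period and group differ, so the two effects have to be weighed against each other.
Ga > P: relative to P, both the across-period and down-group shifts push Ga's atomic radius up.
Sn > Ga: period and group pull opposite ways; the down-group shift dominates (140 vs 124 pm).
Sr > Sn: Sr lies to the left of Sn in period 5, so the across-period effect alone puts Sr larger.
Tabulated atomic radius (pm): P 111, Ga 124, Sr 185, Sn 140.
So from largest to smallest: Sr > Sn > Ga > P.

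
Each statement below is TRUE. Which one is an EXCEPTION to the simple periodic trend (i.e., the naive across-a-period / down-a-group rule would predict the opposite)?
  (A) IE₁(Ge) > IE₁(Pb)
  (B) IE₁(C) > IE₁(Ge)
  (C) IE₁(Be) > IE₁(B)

The general trend: IE₁ increases across a period and decreases down a group.
(A) Ge (period 4, group 14) vs Pb (period 6, group 14): the stated order agrees with the simple trend.
(B) C (period 2, group 14) vs Ge (period 4, group 14): the stated order agrees with the simple trend.
(C) Be (period 2, group 2) vs B (period 2, group 13): the stated order contradicts the simple trend.
The exception is (C): removing B's lone 2p electron is easier than breaking Be's filled 2s².

(C)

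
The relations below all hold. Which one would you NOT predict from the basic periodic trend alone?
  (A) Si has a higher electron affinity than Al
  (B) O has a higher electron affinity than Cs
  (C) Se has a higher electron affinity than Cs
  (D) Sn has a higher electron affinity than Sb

(D)

The general trend: electron affinity increases across a period and decreases down a group.
(A) Si (period 3, group 14) vs Al (period 3, group 13): the stated order agrees with the simple trend.
(B) O (period 2, group 16) vs Cs (period 6, group 1): the stated order agrees with the simple trend.
(C) Se (period 4, group 16) vs Cs (period 6, group 1): the stated order agrees with the simple trend.
(D) Sn (period 5, group 14) vs Sb (period 5, group 15): the stated order contradicts the simple trend.
The exception is (D): adding an electron to Sb's half-filled 5p³ is unfavourable, so Sn has the more exothermic EA.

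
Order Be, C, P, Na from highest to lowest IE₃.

Consider each +2 ion: Be²⁺ is the bare [He] core; C²⁺ still has 2 valence electrons; P²⁺ still has 3 valence electrons; Na²⁺ is already 1 electron into the core.
Pulling an electron out of a noble-gas core costs far more than removing a remaining valence electron, so Na and Be sit at the high end of IE_3.
Valence configurations: C²⁺ [He]2s², P²⁺ [Ne]3s²3p¹.
Tabulated IE_3 (kJ/mol): Be 14849, C 4620, P 2914, Na 6910.
Overall IE_3 order: P < C < Na < Be.

Be, Na, C, P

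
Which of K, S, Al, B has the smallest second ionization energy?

Al

Consider each +1 ion: K⁺ is the bare [Ar] core; S⁺ still has 5 valence electrons; Al⁺ still has 2 valence electrons; B⁺ still has 2 valence electrons.
Core electrons are held far more tightly than valence electrons, so K tops the IE_2 order.
Valence configurations: S⁺ [Ne]3s²3p³, Al⁺ [Ne]3s², B⁺ [He]2s².
Approximate IE_2 values (kJ/mol): K 3052, S 2252, Al 1817, B 2427.
Putting it together, IE_2: Al < S < B < K.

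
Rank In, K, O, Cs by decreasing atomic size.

Atomic radius shrinks across a period as nuclear charge pulls the same shell inward, and grows down a group as new shells are added.
Neither a single period nor a single group — weigh both effects.
In > O: both effects reinforce here, so In is clearly the larger of the two.
K > In: period and group pull opposite ways; the across-period shift dominates (196 vs 142 pm).
Cs > K: they share group 1; the group trend gives Cs the larger value.
For reference (pm): O 63, K 196, In 142, Cs 232.
So from largest to smallest: Cs > K > In > O.

Cs > K > In > O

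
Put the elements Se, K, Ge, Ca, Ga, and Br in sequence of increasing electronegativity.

K < Ca < Ga < Ge < Se < Br

K is in period 4, group 1; Ca is in period 4, group 2; Ga is in period 4, group 13; Ge is in period 4, group 14; Se is in period 4, group 16; Br is in period 4, group 17.
EN rises left→right (higher Z_eff, smaller atoms) and falls top→bottom (larger, more shielded atoms).
All lie in period 4, so electronegativity increases left to right.
So from lowest to highest: K < Ca < Ga < Ge < Se < Br.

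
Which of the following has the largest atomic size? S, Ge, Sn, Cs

Cs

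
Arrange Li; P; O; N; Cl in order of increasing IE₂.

P < Cl < N < O < Li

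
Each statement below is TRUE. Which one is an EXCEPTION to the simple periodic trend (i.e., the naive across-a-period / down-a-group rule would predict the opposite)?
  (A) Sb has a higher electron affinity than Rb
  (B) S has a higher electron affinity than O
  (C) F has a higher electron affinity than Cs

The general trend: electron affinity increases across a period and decreases down a group.
(A) Sb (period 5, group 15) vs Rb (period 5, group 1): the stated order agrees with the simple trend.
(B) S (period 3, group 16) vs O (period 2, group 16): the stated order contradicts the simple trend.
(C) F (period 2, group 17) vs Cs (period 6, group 1): the stated order agrees with the simple trend.
The exception is (B): the compact 2p subshell of O repels the added electron more than S's larger 3p does.

(B)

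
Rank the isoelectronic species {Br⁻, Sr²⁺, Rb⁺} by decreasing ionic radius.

Br⁻, Rb⁺, Sr²⁺

All of these have 36 electrons, so size is governed by nuclear charge alone: the more protons, the stronger the pull on the same electron cloud, and the smaller the ion.
Nuclear charges: Sr²⁺ (Z=38), Rb⁺ (Z=37), Br⁻ (Z=35).
Largest to smallest: Br⁻ > Rb⁺ > Sr²⁺.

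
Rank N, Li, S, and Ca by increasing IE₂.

Ca < S < N < Li

The second ionization energy removes an electron from the +1 ion. For each element: N⁺ still has 4 valence electrons; Li⁺ is the bare [He] core; S⁺ still has 5 valence electrons; Ca⁺ still has 1 valence electron.
Breaking into a closed-shell core is much more expensive than removing a leftover valence electron — Li has the largest IE_2 here.
Valence configurations: N⁺ [He]2s²2p², S⁺ [Ne]3s²3p³, Ca⁺ [Ar]4s¹.
The numbers (kJ/mol): N 2856, Li 7298, S 2252, Ca 1145.
Hence IE_2: Ca < S < N < Li.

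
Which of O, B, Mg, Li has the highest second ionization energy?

After 1 electron has been removed, what remains? O⁺ still has 5 valence electrons; B⁺ still has 2 valence electrons; Mg⁺ still has 1 valence electron; Li⁺ is the bare [He] core.
Pulling an electron out of a noble-gas core costs far more than removing a remaining valence electron, so Li sits at the high end of IE_2.
Valence configurations: O⁺ [He]2s²2p³, B⁺ [He]2s², Mg⁺ [Ne]3s¹.
Tabulated IE_2 (kJ/mol): O 3388, B 2427, Mg 1451, Li 7298.
So the second ionization energies run Mg < B < O < Li.

Li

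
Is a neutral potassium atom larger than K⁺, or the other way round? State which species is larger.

Forming K⁺ removes 1 electron from K. Fewer electrons for the same nuclear charge means less shielding and a higher Z_eff on the remaining electrons, and for main-group metals the entire outer shell is lost.
A cation is smaller than its parent atom: K⁺ < K.

K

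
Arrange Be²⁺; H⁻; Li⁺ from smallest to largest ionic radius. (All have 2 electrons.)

Be²⁺, Li⁺, H⁻

All of these have 2 electrons, so size is governed by nuclear charge alone: the more protons, the stronger the pull on the same electron cloud, and the smaller the ion.
Nuclear charges: Be²⁺ (Z=4), Li⁺ (Z=3), H⁻ (Z=1).
Smallest to largest: Be²⁺ < Li⁺ < H⁻.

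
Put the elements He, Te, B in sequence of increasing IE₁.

B < Te < He

He is in period 1, group 18; B is in period 2, group 13; Te is in period 5, group 16.
Removing the outermost electron gets harder across a period and easier down a group.
These span different periods and groups, so the two trends combine.
Te > B: period and group pull opposite ways; the across-period shift dominates (869 vs 801 kJ/mol).
He > Te: both effects reinforce here, so He is clearly the higher of the two.
Tabulated first ionization energy (kJ/mol): He 2372, B 801, Te 869.
So from lowest to highest: B < Te < He.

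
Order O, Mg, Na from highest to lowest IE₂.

The second ionization energy removes an electron from the +1 ion. For each element: O⁺ still has 5 valence electrons; Mg⁺ still has 1 valence electron; Na⁺ is the bare [Ne] core.
Core electrons are held far more tightly than valence electrons, so Na tops the IE_2 order.
Valence configurations: O⁺ [He]2s²2p³, Mg⁺ [Ne]3s¹.
Approximate IE_2 values (kJ/mol): O 3388, Mg 1451, Na 4562.
So the second ionization energies run Mg < O < Na.

Na, O, Mg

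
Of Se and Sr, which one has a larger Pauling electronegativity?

Se

Se is in period 4, group 16; Sr is in period 5, group 2.
Atoms toward the upper right of the periodic table pull bonding electrons most strongly.
These span different periods and groups, so the two trends combine.
Se > Sr: relative to Sr, both the across-period and down-group shifts push Se's electronegativity up.
Tabulated electronegativity (Pauling): Se 2.55, Sr 0.95.
So Se has the larger Pauling electronegativity (Se > Sr).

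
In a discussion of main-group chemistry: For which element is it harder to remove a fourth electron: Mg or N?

Mg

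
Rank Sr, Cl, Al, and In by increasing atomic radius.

Cl < Al < In < Sr

Al is in period 3, group 13; Cl is in period 3, group 17; Sr is in period 5, group 2; In is in period 5, group 13.
Atomic radius shrinks across a period as nuclear charge pulls the same shell inward, and grows down a group as new shells are added.
Neither a single period nor a single group — weigh both effects.
Al > Cl: Al lies to the left of Cl in period 3, so the across-period effect alone puts Al larger.
In > Al: they share group 13; the group trend gives In the larger value.
Sr > In: Sr lies to the left of In in period 5, so the across-period effect alone puts Sr larger.
For reference (pm): Al 126, Cl 99, Sr 185, In 142.
So from smallest to largest: Cl < Al < In < Sr.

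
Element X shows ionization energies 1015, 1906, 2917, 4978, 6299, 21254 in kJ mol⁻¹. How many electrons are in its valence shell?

5

Look for the largest jump between consecutive ionization energies: IE6/IE5 ≈ 3.4, far larger than any earlier ratio.
That jump marks the point where a core electron is being removed. So the atom has 5 valence electrons.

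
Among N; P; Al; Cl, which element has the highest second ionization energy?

N

IE_2 is the cost of taking one more electron from the +1 cation: N⁺ still has 4 valence electrons; P⁺ still has 4 valence electrons; Al⁺ still has 2 valence electrons; Cl⁺ still has 6 valence electrons.
All are still removing valence electrons, so compare the +1 ions as you would atoms: IE_2 generally rises across a period (higher Z_eff) and falls down a group (larger shell), subject to the usual subshell exceptions.
Valence configurations: N⁺ [He]2s²2p², P⁺ [Ne]3s²3p², Al⁺ [Ne]3s², Cl⁺ [Ne]3s²3p⁴.
Approximate IE_2 values (kJ/mol): N 2856, P 1907, Al 1817, Cl 2298.
Hence IE_2: Al < P < Cl < N.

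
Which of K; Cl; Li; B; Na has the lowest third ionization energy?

Consider each +2 ion: K²⁺ is already 1 electron into the core; Cl²⁺ still has 5 valence electrons; Li²⁺ is already 1 electron into the core; B²⁺ still has 1 valence electron; Na²⁺ is already 1 electron into the core.
Pulling an electron out of a noble-gas core costs far more than removing a remaining valence electron, so K, Na and Li sit at the high end of IE_3.
Valence configurations: Cl²⁺ [Ne]3s²3p³, B²⁺ [He]2s¹.
Approximate IE_3 values (kJ/mol): K 4420, Cl 3822, Li 11815, B 3660, Na 6910.
Overall IE_3 order: B < Cl < K < Na < Li.

B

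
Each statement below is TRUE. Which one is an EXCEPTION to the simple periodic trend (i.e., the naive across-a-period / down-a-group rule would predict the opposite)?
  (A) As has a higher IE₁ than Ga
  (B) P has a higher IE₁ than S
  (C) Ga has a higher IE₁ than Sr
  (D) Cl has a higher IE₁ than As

(B)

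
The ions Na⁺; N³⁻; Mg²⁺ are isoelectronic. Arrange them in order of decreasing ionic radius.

N³⁻ > Na⁺ > Mg²⁺

All of these have 10 electrons, so size is governed by nuclear charge alone: the more protons, the stronger the pull on the same electron cloud, and the smaller the ion.
Nuclear charges: Mg²⁺ (Z=12), Na⁺ (Z=11), N³⁻ (Z=7).
Largest to smallest: N³⁻ > Na⁺ > Mg²⁺.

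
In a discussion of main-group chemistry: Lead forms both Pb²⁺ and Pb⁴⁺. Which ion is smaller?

Pb⁴⁺

Both ions have Z = 82 protons, but Pb⁴⁺ has lost more electrons, so its remaining electrons feel a larger effective nuclear charge per electron and are pulled in more tightly.
Higher positive charge → smaller ion, so Pb²⁺ > Pb⁴⁺.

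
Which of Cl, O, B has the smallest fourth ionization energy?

IE_4 is the cost of taking one more electron from the +3 cation: Cl³⁺ still has 4 valence electrons; O³⁺ still has 3 valence electrons; B³⁺ is the bare [He] core.
Breaking into a closed-shell core is much more expensive than removing a leftover valence electron — B has the largest IE_4 here.
Valence configurations: Cl³⁺ [Ne]3s²3p², O³⁺ [He]2s²2p¹.
Approximate IE_4 values (kJ/mol): Cl 5159, O 7469, B 25026.
Overall IE_4 order: Cl < O < B.

Cl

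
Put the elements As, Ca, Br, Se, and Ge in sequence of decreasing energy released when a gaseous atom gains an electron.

Br > Se > Ge > As > Ca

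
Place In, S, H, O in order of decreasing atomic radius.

H is in period 1, group 1; O is in period 2, group 16; S is in period 3, group 16; In is in period 5, group 13.
Radius decreases left→right (rising Z_eff, same n) and increases top→bottom (higher n).
Here both period and group differ, so the two effects have to be weighed against each other.
O > H: the two effects oppose for this pair; the down-group effect wins (63 vs 32 pm).
S > O: they share group 16; the group trend gives S the larger value.
In > S: relative to S, both the across-period and down-group shifts push In's atomic radius up.
For reference (pm): H 32, O 63, S 103, In 142.
So from largest to smallest: In > S > O > H.

In, S, O, H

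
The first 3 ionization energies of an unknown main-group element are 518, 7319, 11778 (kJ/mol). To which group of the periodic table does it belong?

Look for the largest jump between consecutive ionization energies: IE2/IE1 ≈ 14.1, far larger than any earlier ratio.
That jump marks the point where a core electron is being removed. So the atom has 1 valence electron.
A main-group element with 1 valence electron is in group 1.

Group 1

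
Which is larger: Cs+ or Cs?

Forming Cs+ removes 1 electron from Cs. Fewer electrons for the same nuclear charge means less shielding and a higher Z_eff on the remaining electrons, and for main-group metals the entire outer shell is lost.
A cation is smaller than its parent atom: Cs+ < Cs.

Cs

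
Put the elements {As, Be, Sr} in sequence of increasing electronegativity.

Sr, Be, As

Electronegativity increases across a period and decreases down a group, tracking effective nuclear charge and atomic size.
Here both period and group differ, so the two effects have to be weighed against each other.
Be > Sr: Be sits above Sr in group 2, so the down-group effect alone puts Be higher.
As > Be: period and group pull opposite ways; the across-period shift dominates (2.18 vs 1.57).
For reference (Pauling): Be 1.57, As 2.18, Sr 0.95.
So from lowest to highest: Sr < Be < As.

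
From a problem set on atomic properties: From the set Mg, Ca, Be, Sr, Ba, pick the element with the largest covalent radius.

Be is in period 2, group 2; Mg is in period 3, group 2; Ca is in period 4, group 2; Sr is in period 5, group 2; Ba is in period 6, group 2.
Moving right in a period, electrons are added to the same shell under a stronger nuclear pull, so atoms get smaller; moving down, a new shell is opened and atoms get larger.
All are in group 2, so atomic radius increases down the group.
The largest covalent radius among these belongs to Ba.

Ba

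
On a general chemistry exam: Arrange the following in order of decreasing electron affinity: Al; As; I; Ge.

I, Ge, As, Al

Al is in period 3, group 13; Ge is in period 4, group 14; As is in period 4, group 15; I is in period 5, group 17.
Adding an electron releases more energy for atoms nearer the top right (short of the noble gases).
Neither a single period nor a single group — weigh both effects.
As > Al: period and group pull opposite ways; the across-period shift dominates (78 vs 42 kJ/mol).
Ge > As: this pair runs against the simple trend — see the exception note.
I > Ge: the two effects oppose for this pair; the across-period effect wins (295 vs 119 kJ/mol).
Note the exception: Ge has a higher electron affinity than As, contrary to the simple trend — adding an electron to As's half-filled 4p³ is unfavourable, so Ge (4p²) has the more exothermic EA.
Tabulated electron affinity (kJ/mol): Al 42, Ge 119, As 78, I 295.
So from highest to lowest: I > Ge > As > Al.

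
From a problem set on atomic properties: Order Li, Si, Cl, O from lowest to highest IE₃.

After 2 electrons have been removed, what remains? Li²⁺ is already 1 electron into the core; Si²⁺ still has 2 valence electrons; Cl²⁺ still has 5 valence electrons; O²⁺ still has 4 valence electrons.
Core electrons are held far more tightly than valence electrons, so Li tops the IE_3 order.
Valence configurations: Si²⁺ [Ne]3s², Cl²⁺ [Ne]3s²3p³, O²⁺ [He]2s²2p².
Tabulated IE_3 (kJ/mol): Li 11815, Si 3232, Cl 3822, O 5300.
Overall IE_3 order: Si < Cl < O < Li.

Si < Cl < O < Li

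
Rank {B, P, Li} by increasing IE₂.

P < B < Li

IE_2 is the cost of taking one more electron from the +1 cation: B⁺ still has 2 valence electrons; P⁺ still has 4 valence electrons; Li⁺ is the bare [He] core.
Pulling an electron out of a noble-gas core costs far more than removing a remaining valence electron, so Li sits at the high end of IE_2.
Valence configurations: B⁺ [He]2s², P⁺ [Ne]3s²3p².
The numbers (kJ/mol): B 2427, P 1907, Li 7298.
Overall IE_2 order: P < B < Li.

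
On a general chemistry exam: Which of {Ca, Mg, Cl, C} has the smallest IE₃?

The third ionization energy removes an electron from the +2 ion. For each element: Ca²⁺ is the bare [Ar] core; Mg²⁺ is the bare [Ne] core; Cl²⁺ still has 5 valence electrons; C²⁺ still has 2 valence electrons.
Pulling an electron out of a noble-gas core costs far more than removing a remaining valence electron, so Ca and Mg sit at the high end of IE_3.
Valence configurations: Cl²⁺ [Ne]3s²3p³, C²⁺ [He]2s².
Tabulated IE_3 (kJ/mol): Ca 4912, Mg 7733, Cl 3822, C 4620.
Putting it together, IE_3: Cl < C < Ca < Mg.

Cl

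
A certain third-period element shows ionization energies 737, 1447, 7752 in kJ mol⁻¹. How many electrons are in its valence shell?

2

Look for the largest jump between consecutive ionization energies: IE3/IE2 ≈ 5.4, far larger than any earlier ratio.
That jump marks the point where a core electron is being removed. So the atom has 2 valence electrons.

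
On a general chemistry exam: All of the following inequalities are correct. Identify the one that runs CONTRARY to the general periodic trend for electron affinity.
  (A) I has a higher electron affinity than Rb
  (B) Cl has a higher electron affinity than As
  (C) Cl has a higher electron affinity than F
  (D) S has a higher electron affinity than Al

The general trend: electron affinity increases across a period and decreases down a group.
(A) I (period 5, group 17) vs Rb (period 5, group 1): the stated order agrees with the simple trend.
(B) Cl (period 3, group 17) vs As (period 4, group 15): the stated order agrees with the simple trend.
(C) Cl (period 3, group 17) vs F (period 2, group 17): the stated order contradicts the simple trend.
(D) S (period 3, group 16) vs Al (period 3, group 13): the stated order agrees with the simple trend.
The exception is (C): F's small 2p subshell makes the incoming electron feel strong e⁻–e⁻ repulsion, so Cl actually releases more energy on gaining an electron.

(C)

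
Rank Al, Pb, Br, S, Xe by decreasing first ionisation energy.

Al is in period 3, group 13; S is in period 3, group 16; Br is in period 4, group 17; Xe is in period 5, group 18; Pb is in period 6, group 14.
First ionization energy rises across a period (greater Z_eff holds electrons more tightly) and falls down a group (valence electrons are farther from the nucleus).
These span different periods and groups, so the two trends combine.
Pb > Al: period and group pull opposite ways; the across-period shift dominates (716 vs 578 kJ/mol).
S > Pb: relative to Pb, both the across-period and down-group shifts push S's first ionization energy up.
Br > S: period and group pull opposite ways; the across-period shift dominates (1140 vs 1000 kJ/mol).
Xe > Br: period and group pull opposite ways; the across-period shift dominates (1170 vs 1140 kJ/mol).
Tabulated first ionization energy (kJ/mol): Al 578, S 1000, Br 1140, Xe 1170, Pb 716.
So from highest to lowest: Xe > Br > S > Pb > Al.

Xe, Br, S, Pb, Al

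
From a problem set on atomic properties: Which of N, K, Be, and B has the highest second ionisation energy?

After 1 electron has been removed, what remains? N⁺ still has 4 valence electrons; K⁺ is the bare [Ar] core; Be⁺ still has 1 valence electron; B⁺ still has 2 valence electrons.
Breaking into a closed-shell core is much more expensive than removing a leftover valence electron — K has the largest IE_2 here.
Valence configurations: N⁺ [He]2s²2p², Be⁺ [He]2s¹, B⁺ [He]2s².
The numbers (kJ/mol): N 2856, K 3052, Be 1757, B 2427.
Overall IE_2 order: Be < B < N < K.

K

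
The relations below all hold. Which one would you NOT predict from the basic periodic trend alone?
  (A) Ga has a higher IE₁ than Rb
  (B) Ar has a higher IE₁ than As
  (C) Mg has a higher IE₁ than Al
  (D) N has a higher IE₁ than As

The general trend: IE₁ increases across a period and decreases down a group.
(A) Ga (period 4, group 13) vs Rb (period 5, group 1): the stated order agrees with the simple trend.
(B) Ar (period 3, group 18) vs As (period 4, group 15): the stated order agrees with the simple trend.
(C) Mg (period 3, group 2) vs Al (period 3, group 13): the stated order contradicts the simple trend.
(D) N (period 2, group 15) vs As (period 4, group 15): the stated order agrees with the simple trend.
The exception is (C): Al's single 3p electron is easier to remove than one from Mg's filled 3s².

(C)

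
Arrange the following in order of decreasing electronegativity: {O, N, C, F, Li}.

Li is in period 2, group 1; C is in period 2, group 14; N is in period 2, group 15; O is in period 2, group 16; F is in period 2, group 17.
EN rises left→right (higher Z_eff, smaller atoms) and falls top→bottom (larger, more shielded atoms).
All lie in period 2, so electronegativity increases left to right.
So from highest to lowest: F > O > N > C > Li.

F > O > N > C > Li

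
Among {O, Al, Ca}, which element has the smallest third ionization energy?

IE_3 is the cost of taking one more electron from the +2 cation: O²⁺ still has 4 valence electrons; Al²⁺ still has 1 valence electron; Ca²⁺ is the bare [Ar] core.
Usually core removal costs more than valence removal, but here the competition is close: a tightly held n=2 valence electron can cost more to remove than an n=3 core electron, so the actual values have to decide it.
Valence configurations: O²⁺ [He]2s²2p², Al²⁺ [Ne]3s¹.
The numbers (kJ/mol): O 5300, Al 2745, Ca 4912.
Putting it together, IE_3: Al < Ca < O.

Al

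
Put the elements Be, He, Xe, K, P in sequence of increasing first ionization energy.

K, Be, P, Xe, He

IE₁ increases left→right with effective nuclear charge and decreases top→bottom as the valence shell moves farther out.
These span different periods and groups, so the two trends combine.
Be > K: both effects reinforce here, so Be is clearly the higher of the two.
P > Be: the two effects oppose for this pair; the across-period effect wins (1012 vs 900 kJ/mol).
Xe > P: the two effects oppose for this pair; the across-period effect wins (1170 vs 1012 kJ/mol).
He > Xe: they share group 18; the group trend gives He the larger value.
Approximate values (kJ/mol): He 2372, Be 900, P 1012, K 419, Xe 1170.
So from lowest to highest: K < Be < P < Xe < He.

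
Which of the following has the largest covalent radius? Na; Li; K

K

Li is in period 2, group 1; Na is in period 3, group 1; K is in period 4, group 1.
Moving right in a period, electrons are added to the same shell under a stronger nuclear pull, so atoms get smaller; moving down, a new shell is opened and atoms get larger.
All are in group 1, so atomic radius increases down the group.
The largest covalent radius among these belongs to K.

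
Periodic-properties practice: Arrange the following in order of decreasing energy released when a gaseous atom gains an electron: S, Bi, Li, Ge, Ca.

Li is in period 2, group 1; S is in period 3, group 16; Ca is in period 4, group 2; Ge is in period 4, group 14; Bi is in period 6, group 15.
Atoms with high Z_eff and room in the valence shell (especially the halogens) have the most exothermic electron affinities.
Here both period and group differ, so the two effects have to be weighed against each other.
Li > Ca: the two effects oppose for this pair; the down-group effect wins (60 vs 2 kJ/mol).
Bi > Li: the two effects oppose for this pair; the across-period effect wins (91 vs 60 kJ/mol).
Ge > Bi: the two effects oppose for this pair; the down-group effect wins (119 vs 91 kJ/mol).
S > Ge: relative to Ge, both the across-period and down-group shifts push S's electron affinity up.
For reference (kJ/mol): Li 60, S 200, Ca 2, Ge 119, Bi 91.
So from highest to lowest: S > Ge > Bi > Li > Ca.

S > Ge > Bi > Li > Ca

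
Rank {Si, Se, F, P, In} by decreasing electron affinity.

F > Se > Si > P > In

F is in period 2, group 17; Si is in period 3, group 14; P is in period 3, group 15; Se is in period 4, group 16; In is in period 5, group 13.
Electron affinity generally becomes more exothermic across a period toward the halogens and less exothermic down a group.
Neither a single period nor a single group — weigh both effects.
P > In: both effects reinforce here, so P is clearly the higher of the two.
Si > P: this pair runs against the simple trend — see the exception note.
Se > Si: the two effects oppose for this pair; the across-period effect wins (195 vs 134 kJ/mol).
F > Se: both effects reinforce here, so F is clearly the higher of the two.
Note the exception: Si has a higher electron affinity than P, contrary to the simple trend — adding an electron to P's half-filled 3p³ is unfavourable, so Si (3p²) has the more exothermic EA.
For reference (kJ/mol): F 328, Si 134, P 72, Se 195, In 29.
So from highest to lowest: F > Se > Si > P > In.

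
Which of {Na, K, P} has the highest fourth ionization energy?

Consider each +3 ion: Na³⁺ is already 2 electrons into the core; K³⁺ is already 2 electrons into the core; P³⁺ still has 2 valence electrons.
Breaking into a closed-shell core is much more expensive than removing a leftover valence electron — K and Na have the largest IE_4 here.
Approximate IE_4 values (kJ/mol): Na 9543, K 5877, P 4964.
Hence IE_4: P < K < Na.

Na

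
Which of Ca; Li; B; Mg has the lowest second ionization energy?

After 1 electron has been removed, what remains? Ca⁺ still has 1 valence electron; Li⁺ is the bare [He] core; B⁺ still has 2 valence electrons; Mg⁺ still has 1 valence electron.
Pulling an electron out of a noble-gas core costs far more than removing a remaining valence electron, so Li sits at the high end of IE_2.
Valence configurations: Ca⁺ [Ar]4s¹, B⁺ [He]2s², Mg⁺ [Ne]3s¹.
The numbers (kJ/mol): Ca 1145, Li 7298, B 2427, Mg 1451.
So the second ionization energies run Ca < Mg < B < Li.

Ca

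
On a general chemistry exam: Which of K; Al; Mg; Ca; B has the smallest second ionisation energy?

Ca

After 1 electron has been removed, what remains? K⁺ is the bare [Ar] core; Al⁺ still has 2 valence electrons; Mg⁺ still has 1 valence electron; Ca⁺ still has 1 valence electron; B⁺ still has 2 valence electrons.
Breaking into a closed-shell core is much more expensive than removing a leftover valence electron — K has the largest IE_2 here.
Valence configurations: Al⁺ [Ne]3s², Mg⁺ [Ne]3s¹, Ca⁺ [Ar]4s¹, B⁺ [He]2s².
Approximate IE_2 values (kJ/mol): K 3052, Al 1817, Mg 1451, Ca 1145, B 2427.
Hence IE_2: Ca < Mg < Al < B < K.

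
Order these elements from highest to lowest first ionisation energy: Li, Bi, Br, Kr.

Li is in period 2, group 1; Br is in period 4, group 17; Kr is in period 4, group 18; Bi is in period 6, group 15.
IE₁ increases left→right with effective nuclear charge and decreases top→bottom as the valence shell moves farther out.
Here both period and group differ, so the two effects have to be weighed against each other.
Bi > Li: period and group pull opposite ways; the across-period shift dominates (703 vs 520 kJ/mol).
Br > Bi: both effects reinforce here, so Br is clearly the higher of the two.
Kr > Br: Kr lies to the right of Br in period 4, so the across-period effect alone puts Kr higher.
Tabulated first ionization energy (kJ/mol): Li 520, Br 1140, Kr 1351, Bi 703.
So from highest to lowest: Kr > Br > Bi > Li.

Kr > Br > Bi > Li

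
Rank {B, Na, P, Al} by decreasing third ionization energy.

IE_3 is the cost of taking one more electron from the +2 cation: B²⁺ still has 1 valence electron; Na²⁺ is already 1 electron into the core; P²⁺ still has 3 valence electrons; Al²⁺ still has 1 valence electron.
Pulling an electron out of a noble-gas core costs far more than removing a remaining valence electron, so Na sits at the high end of IE_3.
Valence configurations: B²⁺ [He]2s¹, P²⁺ [Ne]3s²3p¹, Al²⁺ [Ne]3s¹.
The numbers (kJ/mol): B 3660, Na 6910, P 2914, Al 2745.
Putting it together, IE_3: Al < P < B < Na.

Na, B, P, Al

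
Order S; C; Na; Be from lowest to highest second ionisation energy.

Be < S < C < Na

After 1 electron has been removed, what remains? S⁺ still has 5 valence electrons; C⁺ still has 3 valence electrons; Na⁺ is the bare [Ne] core; Be⁺ still has 1 valence electron.
Core electrons are held far more tightly than valence electrons, so Na tops the IE_2 order.
Valence configurations: S⁺ [Ne]3s²3p³, C⁺ [He]2s²2p¹, Be⁺ [He]2s¹.
The numbers (kJ/mol): S 2252, C 2353, Na 4562, Be 1757.
So the second ionization energies run Be < S < C < Na.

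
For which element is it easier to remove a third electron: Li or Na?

Consider each +2 ion: Li²⁺ is already 1 electron into the core; Na²⁺ is already 1 electron into the core.
All of these are removing an electron from a noble-gas core or deeper; the smaller core (lower principal quantum number) is held far more tightly, and within a period the higher nuclear charge binds the same core more tightly.
Tabulated IE_3 (kJ/mol): Li 11815, Na 6910.
Putting it together, IE_3: Na < Li.

Na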